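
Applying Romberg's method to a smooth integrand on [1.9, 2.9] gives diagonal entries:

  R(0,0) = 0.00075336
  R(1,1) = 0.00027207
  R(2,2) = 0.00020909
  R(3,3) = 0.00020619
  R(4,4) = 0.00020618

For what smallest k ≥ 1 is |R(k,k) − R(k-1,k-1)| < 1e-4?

|R(1,1) − R(0,0)| = 0.00048129 ≥ 1e-4
|R(2,2) − R(1,1)| = 0.00006298 < 1e-4

k = 2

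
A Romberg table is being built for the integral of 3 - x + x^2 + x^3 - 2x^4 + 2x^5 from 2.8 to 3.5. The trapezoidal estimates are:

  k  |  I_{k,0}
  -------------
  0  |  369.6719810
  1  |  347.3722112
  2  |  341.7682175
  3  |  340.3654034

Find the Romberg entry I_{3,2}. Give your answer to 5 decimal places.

I_{2,1} = 341.7682175 + (341.7682175 − 347.3722112)/3 = 339.9002196
I_{3,1} = 340.3654034 + (340.3654034 − 341.7682175)/3 = 339.8977987
I_{3,2} = 339.8977987 + (339.8977987 − 339.9002196)/15 = 339.8976373

339.89764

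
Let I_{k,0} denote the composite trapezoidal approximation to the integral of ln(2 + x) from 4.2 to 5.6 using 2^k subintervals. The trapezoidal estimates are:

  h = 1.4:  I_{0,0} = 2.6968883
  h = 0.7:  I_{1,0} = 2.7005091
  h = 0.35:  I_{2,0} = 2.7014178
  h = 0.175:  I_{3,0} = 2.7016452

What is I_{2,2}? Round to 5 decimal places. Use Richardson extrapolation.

Richardson extrapolation on the trapezoidal column (denominator 4−1=3):
I_{1,1} = (4·2.7005091 − 2.6968883) / 3 = 2.7017160
I_{2,1} = (4·2.7014178 − 2.7005091) / 3 = 2.7017207
I_{2,2} = 2.7017207 + (2.7017207 − 2.7017160)/15 = 2.7017210

2.70172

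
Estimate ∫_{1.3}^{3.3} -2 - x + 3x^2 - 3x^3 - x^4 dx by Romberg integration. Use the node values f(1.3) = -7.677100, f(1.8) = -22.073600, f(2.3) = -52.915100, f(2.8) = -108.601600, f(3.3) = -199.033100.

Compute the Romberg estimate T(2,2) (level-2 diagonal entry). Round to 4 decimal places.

T(0,0) (trapezoid, 1 panel, h=2.0000): -206.710200
T(1,0) (trapezoid, 2 panels, h=1.0000): -156.270200
T(2,0) (trapezoid, 4 panels, h=0.5000): -143.472700
T(1,1) = -156.270200 + (-156.270200 − (-206.710200))/3 = -139.456867
T(2,1) = -143.472700 + (-143.472700 − (-156.270200))/3 = -139.206867
T(2,2) = -139.206867 + (-139.206867 − (-139.456867))/15 = -139.190200

-139.1902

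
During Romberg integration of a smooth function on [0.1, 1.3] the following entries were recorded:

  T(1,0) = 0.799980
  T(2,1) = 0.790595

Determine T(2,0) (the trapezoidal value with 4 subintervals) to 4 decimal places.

From T(2,1) = (4·T(2,0) − T(1,0))/3, solve for T(2,0):
4·T(2,0) = 3·0.790595 + 0.799980 = 3.171765
T(2,0) = 0.792941

0.7929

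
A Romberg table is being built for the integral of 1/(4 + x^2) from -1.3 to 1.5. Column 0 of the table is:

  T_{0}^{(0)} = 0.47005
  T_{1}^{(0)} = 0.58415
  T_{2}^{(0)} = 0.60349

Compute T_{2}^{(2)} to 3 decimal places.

T_{1}^{(1)} = 0.58415 + (0.58415 − 0.47005)/3 = 0.62218
T_{2}^{(1)} = 0.60349 + (0.60349 − 0.58415)/3 = 0.60994
T_{2}^{(2)} = 0.60994 + (0.60994 − 0.62218)/15 = 0.60912

0.609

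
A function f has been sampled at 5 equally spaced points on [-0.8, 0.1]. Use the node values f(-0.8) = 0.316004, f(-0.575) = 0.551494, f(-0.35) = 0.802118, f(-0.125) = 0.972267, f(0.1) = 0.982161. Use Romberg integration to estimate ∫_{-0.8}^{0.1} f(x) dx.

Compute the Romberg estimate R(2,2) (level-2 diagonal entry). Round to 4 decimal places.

R(0,0) (trapezoid, 1 panel, h=0.9000): 0.584174
R(1,0) (trapezoid, 2 panels, h=0.4500): 0.653040
R(2,0) (trapezoid, 4 panels, h=0.2250): 0.669366
R(1,1) = 0.653040 + (0.653040 − 0.584174)/3 = 0.675995
R(2,1) = 0.669366 + (0.669366 − 0.653040)/3 = 0.674808
R(2,2) = 0.674808 + (0.674808 − 0.675995)/15 = 0.674729

0.6747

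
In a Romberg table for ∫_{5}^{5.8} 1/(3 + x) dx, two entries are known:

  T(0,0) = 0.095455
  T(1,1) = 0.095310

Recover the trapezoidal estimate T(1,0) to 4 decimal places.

0.0953

From T(1,1) = (4·T(1,0) − T(0,0))/3, solve for T(1,0):
4·T(1,0) = 3·0.095310 + 0.095455 = 0.381385
T(1,0) = 0.095346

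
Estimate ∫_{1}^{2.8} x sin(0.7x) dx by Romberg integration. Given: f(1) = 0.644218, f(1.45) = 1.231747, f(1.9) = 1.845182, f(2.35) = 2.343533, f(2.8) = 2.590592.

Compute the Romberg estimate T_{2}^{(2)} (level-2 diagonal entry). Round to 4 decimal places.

T_{0}^{(0)} (trapezoid, 1 panel, h=1.8000): 2.911329
T_{1}^{(0)} (trapezoid, 2 panels, h=0.9000): 3.116328
T_{2}^{(0)} (trapezoid, 4 panels, h=0.4500): 3.167040
T_{1}^{(1)} = 3.116328 + (3.116328 − 2.911329)/3 = 3.184661
T_{2}^{(1)} = 3.167040 + (3.167040 − 3.116328)/3 = 3.183944
T_{2}^{(2)} = 3.183944 + (3.183944 − 3.184661)/15 = 3.183896

3.1839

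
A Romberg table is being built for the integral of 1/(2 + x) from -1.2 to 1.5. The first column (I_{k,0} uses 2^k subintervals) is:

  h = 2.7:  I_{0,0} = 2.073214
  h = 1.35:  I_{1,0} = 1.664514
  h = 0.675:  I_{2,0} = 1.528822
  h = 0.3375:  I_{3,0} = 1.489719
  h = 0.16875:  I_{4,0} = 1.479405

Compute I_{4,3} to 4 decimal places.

1.4759

I_{2,1} = 1.528822 + (1.528822 − 1.664514)/3 = 1.483591
I_{3,1} = 1.489719 + (1.489719 − 1.528822)/3 = 1.476685
I_{4,1} = 1.479405 + (1.479405 − 1.489719)/3 = 1.475967
I_{3,2} = 1.476685 + (1.476685 − 1.483591)/15 = 1.476225
I_{4,2} = (16·1.475967 − 1.476685) / 15 = 1.475919
I_{4,3} = (64·1.475919 − 1.476225) / 63 = 1.475914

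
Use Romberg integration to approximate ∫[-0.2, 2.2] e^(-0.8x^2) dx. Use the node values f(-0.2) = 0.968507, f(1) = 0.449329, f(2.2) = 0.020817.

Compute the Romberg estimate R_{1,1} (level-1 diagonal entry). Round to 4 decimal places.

1.1147

R_{0,0} (trapezoid, 1 panel, h=2.4000): 1.187189
R_{1,0} (trapezoid, 2 panels, h=1.2000): 1.132789
R_{1,1} = 1.132789 + (1.132789 − 1.187189)/3 = 1.114656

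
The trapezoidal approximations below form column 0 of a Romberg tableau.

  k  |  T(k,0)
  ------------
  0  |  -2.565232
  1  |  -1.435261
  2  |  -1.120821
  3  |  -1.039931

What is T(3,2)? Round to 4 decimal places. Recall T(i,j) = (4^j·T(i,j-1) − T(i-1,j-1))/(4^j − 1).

T(2,1) = -1.120821 + (-1.120821 − (-1.435261))/3 = -1.016008
T(3,1) = -1.039931 + (-1.039931 − (-1.120821))/3 = -1.012968
T(3,2) = (16·(-1.012968) − (-1.016008)) / 15 = -1.012765

-1.0128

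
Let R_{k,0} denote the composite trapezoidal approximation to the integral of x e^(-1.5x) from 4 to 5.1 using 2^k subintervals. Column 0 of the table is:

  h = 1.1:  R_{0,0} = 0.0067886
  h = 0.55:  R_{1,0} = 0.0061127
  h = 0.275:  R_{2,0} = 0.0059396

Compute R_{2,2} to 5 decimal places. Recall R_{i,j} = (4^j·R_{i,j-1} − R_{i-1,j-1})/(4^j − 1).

Richardson extrapolation on the trapezoidal column (denominator 4−1=3):
R_{1,1} = (4·0.0061127 − 0.0067886) / 3 = 0.0058874
R_{2,1} = (4·0.0059396 − 0.0061127) / 3 = 0.0058819
R_{2,2} = 0.0058819 + (0.0058819 − 0.0058874)/15 = 0.0058815

0.00588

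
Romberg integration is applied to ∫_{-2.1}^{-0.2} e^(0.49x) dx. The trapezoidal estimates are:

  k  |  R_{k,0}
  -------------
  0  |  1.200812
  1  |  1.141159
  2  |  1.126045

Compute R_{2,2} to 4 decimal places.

1.1210

Richardson extrapolation on the trapezoidal column (denominator 4−1=3):
R_{1,1} = 1.141159 + (1.141159 − 1.200812)/3 = 1.121275
R_{2,1} = 1.126045 + (1.126045 − 1.141159)/3 = 1.121007
R_{2,2} = (16·1.121007 − 1.121275) / 15 = 1.120989
(Column j=1 coincides with Simpson's rule on the same nodes.)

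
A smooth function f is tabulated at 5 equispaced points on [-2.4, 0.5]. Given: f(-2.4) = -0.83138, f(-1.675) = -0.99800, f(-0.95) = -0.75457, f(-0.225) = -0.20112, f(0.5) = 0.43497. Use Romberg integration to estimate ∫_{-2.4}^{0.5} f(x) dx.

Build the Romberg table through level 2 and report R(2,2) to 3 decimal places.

-1.618

R(0,0) (trapezoid, 1 panel, h=2.9000): -0.57479
R(1,0) (trapezoid, 2 panels, h=1.4500): -1.38152
R(2,0) (trapezoid, 4 panels, h=0.7250): -1.56012
R(1,1) = -1.38152 + (-1.38152 − (-0.57479))/3 = -1.65043
R(2,1) = -1.56012 + (-1.56012 − (-1.38152))/3 = -1.61965
R(2,2) = -1.61965 + (-1.61965 − (-1.65043))/15 = -1.61760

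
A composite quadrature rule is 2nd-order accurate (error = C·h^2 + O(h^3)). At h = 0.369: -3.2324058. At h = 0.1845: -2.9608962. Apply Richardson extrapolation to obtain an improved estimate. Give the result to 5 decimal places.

-2.87039

Extrapolated value = (4·A(h/2) − A(h)) / (4 − 1)
= (4·(-2.9608962) − (-3.2324058)) / 3
= -8.6111790 / 3 = -2.8703930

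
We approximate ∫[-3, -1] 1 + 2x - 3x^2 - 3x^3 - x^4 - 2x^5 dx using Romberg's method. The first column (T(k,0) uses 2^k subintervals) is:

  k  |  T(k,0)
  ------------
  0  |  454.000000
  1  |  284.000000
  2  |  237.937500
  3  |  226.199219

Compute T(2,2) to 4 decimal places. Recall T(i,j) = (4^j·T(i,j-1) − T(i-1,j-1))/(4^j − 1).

222.2667

Richardson extrapolation on the trapezoidal column (denominator 4−1=3):
T(1,1) = 284.000000 + (284.000000 − 454.000000)/3 = 227.333333
T(2,1) = (4·237.937500 − 284.000000) / 3 = 222.583333
T(2,2) = (16·222.583333 − 227.333333) / 15 = 222.266666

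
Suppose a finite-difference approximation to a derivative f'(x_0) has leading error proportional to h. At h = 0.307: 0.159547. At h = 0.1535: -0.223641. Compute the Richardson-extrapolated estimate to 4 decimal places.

The leading error scales as h; refining by a factor of 2 reduces it by 2^1 = 2.
Extrapolated value = (2·A(h/2) − A(h)) / (2 − 1)
= (2·(-0.223641) − 0.159547) / 1
= -0.606829 / 1 = -0.606829

-0.6068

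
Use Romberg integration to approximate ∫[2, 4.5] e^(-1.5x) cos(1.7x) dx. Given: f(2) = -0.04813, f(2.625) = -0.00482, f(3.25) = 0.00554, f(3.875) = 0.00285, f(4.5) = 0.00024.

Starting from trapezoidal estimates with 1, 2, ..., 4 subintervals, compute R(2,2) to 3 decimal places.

-0.009

R(0,0) (trapezoid, 1 panel, h=2.5000): -0.05986
R(1,0) (trapezoid, 2 panels, h=1.2500): -0.02301
R(2,0) (trapezoid, 4 panels, h=0.6250): -0.01273
R(1,1) = -0.02301 + (-0.02301 − (-0.05986))/3 = -0.01073
R(2,1) = -0.01273 + (-0.01273 − (-0.02301))/3 = -0.00930
R(2,2) = -0.00930 + (-0.00930 − (-0.01073))/15 = -0.00920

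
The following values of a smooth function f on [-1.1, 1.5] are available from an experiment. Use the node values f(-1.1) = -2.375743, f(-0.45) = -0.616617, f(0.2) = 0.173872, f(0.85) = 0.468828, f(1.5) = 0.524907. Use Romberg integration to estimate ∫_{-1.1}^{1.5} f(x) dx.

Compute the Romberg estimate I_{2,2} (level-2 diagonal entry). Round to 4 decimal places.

-0.4506

I_{0,0} (trapezoid, 1 panel, h=2.6000): -2.406087
I_{1,0} (trapezoid, 2 panels, h=1.3000): -0.977010
I_{2,0} (trapezoid, 4 panels, h=0.6500): -0.584568
I_{1,1} = -0.977010 + (-0.977010 − (-2.406087))/3 = -0.500651
I_{2,1} = -0.584568 + (-0.584568 − (-0.977010))/3 = -0.453754
I_{2,2} = -0.453754 + (-0.453754 − (-0.500651))/15 = -0.450628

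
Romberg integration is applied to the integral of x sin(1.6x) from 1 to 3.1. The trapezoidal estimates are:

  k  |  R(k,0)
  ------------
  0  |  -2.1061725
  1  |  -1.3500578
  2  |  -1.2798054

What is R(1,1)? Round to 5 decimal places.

-1.09802

Richardson extrapolation on the trapezoidal column (denominator 4−1=3):
R(1,1) = (4·(-1.3500578) − (-2.1061725)) / 3 = -1.0980196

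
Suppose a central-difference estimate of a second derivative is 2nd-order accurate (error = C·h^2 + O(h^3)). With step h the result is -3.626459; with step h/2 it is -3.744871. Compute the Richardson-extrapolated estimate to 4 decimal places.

-3.7843

The leading error scales as h^2; refining by a factor of 2 reduces it by 2^2 = 4.
Extrapolated value = (4·A(h/2) − A(h)) / (4 − 1)
= (4·(-3.744871) − (-3.626459)) / 3
= -11.353025 / 3 = -3.784342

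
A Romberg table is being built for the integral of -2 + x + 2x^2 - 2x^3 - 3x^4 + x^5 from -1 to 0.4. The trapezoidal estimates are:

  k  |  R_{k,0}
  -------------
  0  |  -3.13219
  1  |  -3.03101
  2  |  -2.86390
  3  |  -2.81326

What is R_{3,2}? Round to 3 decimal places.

-2.796

Richardson extrapolation on the trapezoidal column (denominator 4−1=3):
R_{2,1} = -2.86390 + (-2.86390 − (-3.03101))/3 = -2.80820
R_{3,1} = (4·(-2.81326) − (-2.86390)) / 3 = -2.79638
R_{3,2} = (16·(-2.79638) − (-2.80820)) / 15 = -2.79559
(Column j=1 coincides with Simpson's rule on the same nodes.)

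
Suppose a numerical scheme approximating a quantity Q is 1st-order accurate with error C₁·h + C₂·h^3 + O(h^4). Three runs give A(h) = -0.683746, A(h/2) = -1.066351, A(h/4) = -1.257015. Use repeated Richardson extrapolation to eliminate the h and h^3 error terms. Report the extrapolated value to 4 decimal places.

-1.4475

First eliminate the h term (factor 2^1 = 2):
  B₁ = (2·(-1.066351) − (-0.683746))/1 = -1.448956
  B₂ = (2·(-1.257015) − (-1.066351))/1 = -1.447679
Then eliminate the h^3 term (factor 2^3 = 8):
  (8·(-1.447679) − (-1.448956))/7 = -1.447497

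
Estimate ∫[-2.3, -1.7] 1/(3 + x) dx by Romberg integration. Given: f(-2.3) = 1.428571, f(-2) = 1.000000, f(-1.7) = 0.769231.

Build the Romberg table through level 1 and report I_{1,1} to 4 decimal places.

I_{0,0} (trapezoid, 1 panel, h=0.6000): 0.659341
I_{1,0} (trapezoid, 2 panels, h=0.3000): 0.629670
I_{1,1} = 0.629670 + (0.629670 − 0.659341)/3 = 0.619780

0.6198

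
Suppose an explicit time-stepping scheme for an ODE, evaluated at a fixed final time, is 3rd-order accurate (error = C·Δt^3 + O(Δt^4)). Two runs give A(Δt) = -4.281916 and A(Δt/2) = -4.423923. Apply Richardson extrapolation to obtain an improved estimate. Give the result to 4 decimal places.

Extrapolated value = (8·A(Δt/2) − A(Δt)) / (8 − 1)
= (8·(-4.423923) − (-4.281916)) / 7
= -31.109468 / 7 = -4.444210

-4.4442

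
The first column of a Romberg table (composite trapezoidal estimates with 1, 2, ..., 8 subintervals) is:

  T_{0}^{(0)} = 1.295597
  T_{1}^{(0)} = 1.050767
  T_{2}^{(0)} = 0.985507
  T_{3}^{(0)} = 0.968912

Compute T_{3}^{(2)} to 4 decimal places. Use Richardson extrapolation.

0.9634

T_{2}^{(1)} = (4·0.985507 − 1.050767) / 3 = 0.963754
T_{3}^{(1)} = (4·0.968912 − 0.985507) / 3 = 0.963380
T_{3}^{(2)} = 0.963380 + (0.963380 − 0.963754)/15 = 0.963355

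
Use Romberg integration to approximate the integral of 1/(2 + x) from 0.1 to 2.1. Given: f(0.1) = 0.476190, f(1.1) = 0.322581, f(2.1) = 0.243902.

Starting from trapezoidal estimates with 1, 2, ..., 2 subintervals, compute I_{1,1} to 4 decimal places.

0.6701

I_{0,0} (trapezoid, 1 panel, h=2.0000): 0.720092
I_{1,0} (trapezoid, 2 panels, h=1.0000): 0.682627
I_{1,1} = 0.682627 + (0.682627 − 0.720092)/3 = 0.670139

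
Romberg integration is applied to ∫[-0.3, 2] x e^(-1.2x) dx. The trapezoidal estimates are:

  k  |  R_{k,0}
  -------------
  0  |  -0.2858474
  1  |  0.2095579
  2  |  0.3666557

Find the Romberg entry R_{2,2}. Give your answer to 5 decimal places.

Richardson extrapolation on the trapezoidal column (denominator 4−1=3):
R_{1,1} = (4·0.2095579 − (-0.2858474)) / 3 = 0.3746930
R_{2,1} = 0.3666557 + (0.3666557 − 0.2095579)/3 = 0.4190216
R_{2,2} = (16·0.4190216 − 0.3746930) / 15 = 0.4219768

0.42198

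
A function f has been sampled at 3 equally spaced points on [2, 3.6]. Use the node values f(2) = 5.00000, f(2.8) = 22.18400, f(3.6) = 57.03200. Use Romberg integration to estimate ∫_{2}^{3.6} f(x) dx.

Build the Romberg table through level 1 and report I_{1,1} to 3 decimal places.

I_{0,0} (trapezoid, 1 panel, h=1.6000): 49.62560
I_{1,0} (trapezoid, 2 panels, h=0.8000): 42.56000
I_{1,1} = 42.56000 + (42.56000 − 49.62560)/3 = 40.20480

40.205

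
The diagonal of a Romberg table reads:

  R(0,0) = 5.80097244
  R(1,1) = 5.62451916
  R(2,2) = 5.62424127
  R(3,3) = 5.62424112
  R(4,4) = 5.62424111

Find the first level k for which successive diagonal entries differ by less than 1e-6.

k = 3

|R(1,1) − R(0,0)| = 0.17645328 ≥ 1e-6
|R(2,2) − R(1,1)| = 0.00027789 ≥ 1e-6
|R(3,3) − R(2,2)| = 0.00000015 < 1e-6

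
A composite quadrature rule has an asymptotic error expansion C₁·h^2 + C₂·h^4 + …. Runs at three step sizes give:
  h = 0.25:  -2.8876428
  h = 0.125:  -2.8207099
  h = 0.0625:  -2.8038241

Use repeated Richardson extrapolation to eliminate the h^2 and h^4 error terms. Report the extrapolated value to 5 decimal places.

First eliminate the h^2 term (factor 2^2 = 4):
  B₁ = (4·(-2.8207099) − (-2.8876428))/3 = -2.7983989
  B₂ = (4·(-2.8038241) − (-2.8207099))/3 = -2.7981955
Then eliminate the h^4 term (factor 2^4 = 16):
  (16·(-2.7981955) − (-2.7983989))/15 = -2.7981819

-2.79818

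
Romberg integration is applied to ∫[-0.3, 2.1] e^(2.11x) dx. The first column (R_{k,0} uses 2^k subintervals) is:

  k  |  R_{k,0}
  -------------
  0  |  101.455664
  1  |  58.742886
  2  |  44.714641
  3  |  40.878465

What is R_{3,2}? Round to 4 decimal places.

39.5705

Richardson extrapolation on the trapezoidal column (denominator 4−1=3):
R_{2,1} = 44.714641 + (44.714641 − 58.742886)/3 = 40.038559
R_{3,1} = 40.878465 + (40.878465 − 44.714641)/3 = 39.599740
R_{3,2} = 39.599740 + (39.599740 − 40.038559)/15 = 39.570485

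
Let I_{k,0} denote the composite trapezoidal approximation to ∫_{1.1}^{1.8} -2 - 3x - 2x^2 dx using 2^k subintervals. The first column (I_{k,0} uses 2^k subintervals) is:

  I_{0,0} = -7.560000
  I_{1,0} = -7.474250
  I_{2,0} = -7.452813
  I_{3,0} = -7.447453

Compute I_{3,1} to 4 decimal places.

Richardson extrapolation on the trapezoidal column (denominator 4−1=3):
I_{3,1} = -7.447453 + (-7.447453 − (-7.452813))/3 = -7.445666

-7.4457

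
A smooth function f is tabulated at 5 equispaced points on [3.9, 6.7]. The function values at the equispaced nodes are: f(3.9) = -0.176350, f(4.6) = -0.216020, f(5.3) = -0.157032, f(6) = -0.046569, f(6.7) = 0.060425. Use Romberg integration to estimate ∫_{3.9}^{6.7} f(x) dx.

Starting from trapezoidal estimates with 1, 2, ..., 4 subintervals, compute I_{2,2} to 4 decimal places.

-0.3453

I_{0,0} (trapezoid, 1 panel, h=2.8000): -0.162295
I_{1,0} (trapezoid, 2 panels, h=1.4000): -0.300992
I_{2,0} (trapezoid, 4 panels, h=0.7000): -0.334308
I_{1,1} = -0.300992 + (-0.300992 − (-0.162295))/3 = -0.347224
I_{2,1} = -0.334308 + (-0.334308 − (-0.300992))/3 = -0.345413
I_{2,2} = -0.345413 + (-0.345413 − (-0.347224))/15 = -0.345292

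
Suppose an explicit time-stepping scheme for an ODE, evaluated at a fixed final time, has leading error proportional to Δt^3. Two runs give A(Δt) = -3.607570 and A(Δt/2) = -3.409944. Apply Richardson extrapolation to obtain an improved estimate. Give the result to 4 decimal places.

-3.3817

Extrapolated value = (8·A(Δt/2) − A(Δt)) / (8 − 1)
= (8·(-3.409944) − (-3.607570)) / 7
= -23.671982 / 7 = -3.381712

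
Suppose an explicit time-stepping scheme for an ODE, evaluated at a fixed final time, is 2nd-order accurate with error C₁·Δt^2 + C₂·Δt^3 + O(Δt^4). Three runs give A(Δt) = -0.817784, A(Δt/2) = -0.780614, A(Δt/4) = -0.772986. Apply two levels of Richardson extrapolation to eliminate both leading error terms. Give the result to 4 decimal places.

-0.7708

First eliminate the Δt^2 term (factor 2^2 = 4):
  B₁ = (4·(-0.780614) − (-0.817784))/3 = -0.768224
  B₂ = (4·(-0.772986) − (-0.780614))/3 = -0.770443
Then eliminate the Δt^3 term (factor 2^3 = 8):
  (8·(-0.770443) − (-0.768224))/7 = -0.770760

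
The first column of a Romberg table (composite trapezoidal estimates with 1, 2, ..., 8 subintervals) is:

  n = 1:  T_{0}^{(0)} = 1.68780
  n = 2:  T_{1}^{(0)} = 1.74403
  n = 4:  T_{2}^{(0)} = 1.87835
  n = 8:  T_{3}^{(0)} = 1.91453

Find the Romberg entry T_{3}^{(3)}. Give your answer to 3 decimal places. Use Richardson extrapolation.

Richardson extrapolation on the trapezoidal column (denominator 4−1=3):
T_{1}^{(1)} = 1.74403 + (1.74403 − 1.68780)/3 = 1.76277
T_{2}^{(1)} = 1.87835 + (1.87835 − 1.74403)/3 = 1.92312
T_{3}^{(1)} = (4·1.91453 − 1.87835) / 3 = 1.92659
T_{2}^{(2)} = (16·1.92312 − 1.76277) / 15 = 1.93381
T_{3}^{(2)} = 1.92659 + (1.92659 − 1.92312)/15 = 1.92682
T_{3}^{(3)} = 1.92682 + (1.92682 − 1.93381)/63 = 1.92671
(Column j=1 coincides with Simpson's rule on the same nodes.)

1.927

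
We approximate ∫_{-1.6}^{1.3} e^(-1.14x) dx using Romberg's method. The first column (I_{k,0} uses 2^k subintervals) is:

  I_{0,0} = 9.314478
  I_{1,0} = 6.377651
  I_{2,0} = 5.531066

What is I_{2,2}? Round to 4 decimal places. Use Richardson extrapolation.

I_{1,1} = (4·6.377651 − 9.314478) / 3 = 5.398709
I_{2,1} = 5.531066 + (5.531066 − 6.377651)/3 = 5.248871
I_{2,2} = (16·5.248871 − 5.398709) / 15 = 5.238882

5.2389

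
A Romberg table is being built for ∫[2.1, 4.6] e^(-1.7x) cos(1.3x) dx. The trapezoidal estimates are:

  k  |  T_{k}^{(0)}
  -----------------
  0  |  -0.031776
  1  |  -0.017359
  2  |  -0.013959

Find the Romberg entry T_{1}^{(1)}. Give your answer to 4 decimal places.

T_{1}^{(1)} = (4·(-0.017359) − (-0.031776)) / 3 = -0.012553

-0.0126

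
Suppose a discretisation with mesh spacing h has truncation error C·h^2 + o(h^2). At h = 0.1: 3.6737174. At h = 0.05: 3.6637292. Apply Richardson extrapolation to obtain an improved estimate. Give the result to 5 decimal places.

The leading error scales as h^2; refining by a factor of 2 reduces it by 2^2 = 4.
Extrapolated value = (4·A(h/2) − A(h)) / (4 − 1)
= (4·3.6637292 − 3.6737174) / 3
= 10.9811994 / 3 = 3.6603998

3.66040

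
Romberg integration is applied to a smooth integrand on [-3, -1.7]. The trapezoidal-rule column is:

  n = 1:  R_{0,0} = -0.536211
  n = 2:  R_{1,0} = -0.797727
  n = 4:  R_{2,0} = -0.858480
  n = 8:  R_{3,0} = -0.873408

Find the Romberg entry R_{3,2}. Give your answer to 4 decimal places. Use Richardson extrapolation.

Richardson extrapolation on the trapezoidal column (denominator 4−1=3):
R_{2,1} = (4·(-0.858480) − (-0.797727)) / 3 = -0.878731
R_{3,1} = (4·(-0.873408) − (-0.858480)) / 3 = -0.878384
R_{3,2} = (16·(-0.878384) − (-0.878731)) / 15 = -0.878361
(Column j=1 coincides with Simpson's rule on the same nodes.)

-0.8784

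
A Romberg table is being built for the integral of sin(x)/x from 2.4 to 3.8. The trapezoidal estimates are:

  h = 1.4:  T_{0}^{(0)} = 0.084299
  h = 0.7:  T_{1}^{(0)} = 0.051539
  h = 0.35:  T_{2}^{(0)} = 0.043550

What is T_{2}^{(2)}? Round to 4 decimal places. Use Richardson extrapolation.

0.0409

Richardson extrapolation on the trapezoidal column (denominator 4−1=3):
T_{1}^{(1)} = (4·0.051539 − 0.084299) / 3 = 0.040619
T_{2}^{(1)} = (4·0.043550 − 0.051539) / 3 = 0.040887
T_{2}^{(2)} = (16·0.040887 − 0.040619) / 15 = 0.040905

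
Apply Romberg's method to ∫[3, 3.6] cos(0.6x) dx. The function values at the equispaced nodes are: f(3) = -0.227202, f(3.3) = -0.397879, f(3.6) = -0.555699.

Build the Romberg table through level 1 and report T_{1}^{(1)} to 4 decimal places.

T_{0}^{(0)} (trapezoid, 1 panel, h=0.6000): -0.234870
T_{1}^{(0)} (trapezoid, 2 panels, h=0.3000): -0.236799
T_{1}^{(1)} = -0.236799 + (-0.236799 − (-0.234870))/3 = -0.237442

-0.2374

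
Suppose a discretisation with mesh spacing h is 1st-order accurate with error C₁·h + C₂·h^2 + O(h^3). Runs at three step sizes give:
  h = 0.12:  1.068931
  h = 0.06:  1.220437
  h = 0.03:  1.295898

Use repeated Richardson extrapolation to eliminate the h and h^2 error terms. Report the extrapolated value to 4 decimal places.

First eliminate the h term (factor 2^1 = 2):
  B₁ = (2·1.220437 − 1.068931)/1 = 1.371943
  B₂ = (2·1.295898 − 1.220437)/1 = 1.371359
Then eliminate the h^2 term (factor 2^2 = 4):
  (4·1.371359 − 1.371943)/3 = 1.371164

1.3712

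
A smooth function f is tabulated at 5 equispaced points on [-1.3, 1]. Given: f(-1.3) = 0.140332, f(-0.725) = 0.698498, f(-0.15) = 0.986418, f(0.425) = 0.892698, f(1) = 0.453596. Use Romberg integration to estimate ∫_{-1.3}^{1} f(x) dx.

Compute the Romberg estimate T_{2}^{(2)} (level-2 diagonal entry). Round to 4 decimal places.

T_{0}^{(0)} (trapezoid, 1 panel, h=2.3000): 0.683017
T_{1}^{(0)} (trapezoid, 2 panels, h=1.1500): 1.475889
T_{2}^{(0)} (trapezoid, 4 panels, h=0.5750): 1.652882
T_{1}^{(1)} = 1.475889 + (1.475889 − 0.683017)/3 = 1.740180
T_{2}^{(1)} = 1.652882 + (1.652882 − 1.475889)/3 = 1.711880
T_{2}^{(2)} = 1.711880 + (1.711880 − 1.740180)/15 = 1.709993

1.7100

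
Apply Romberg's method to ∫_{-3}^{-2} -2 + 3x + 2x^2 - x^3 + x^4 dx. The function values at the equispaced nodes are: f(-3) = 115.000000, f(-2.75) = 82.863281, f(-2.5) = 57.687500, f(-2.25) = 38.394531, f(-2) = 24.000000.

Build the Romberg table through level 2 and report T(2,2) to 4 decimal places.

61.6167

T(0,0) (trapezoid, 1 panel, h=1.0000): 69.500000
T(1,0) (trapezoid, 2 panels, h=0.5000): 63.593750
T(2,0) (trapezoid, 4 panels, h=0.2500): 62.111328
T(1,1) = 63.593750 + (63.593750 − 69.500000)/3 = 61.625000
T(2,1) = 62.111328 + (62.111328 − 63.593750)/3 = 61.617187
T(2,2) = 61.617187 + (61.617187 − 61.625000)/15 = 61.616666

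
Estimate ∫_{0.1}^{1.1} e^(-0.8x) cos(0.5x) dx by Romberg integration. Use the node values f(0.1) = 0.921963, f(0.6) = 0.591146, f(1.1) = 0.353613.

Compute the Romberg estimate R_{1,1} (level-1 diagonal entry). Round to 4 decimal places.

0.6067

R_{0,0} (trapezoid, 1 panel, h=1.0000): 0.637788
R_{1,0} (trapezoid, 2 panels, h=0.5000): 0.614467
R_{1,1} = 0.614467 + (0.614467 − 0.637788)/3 = 0.606693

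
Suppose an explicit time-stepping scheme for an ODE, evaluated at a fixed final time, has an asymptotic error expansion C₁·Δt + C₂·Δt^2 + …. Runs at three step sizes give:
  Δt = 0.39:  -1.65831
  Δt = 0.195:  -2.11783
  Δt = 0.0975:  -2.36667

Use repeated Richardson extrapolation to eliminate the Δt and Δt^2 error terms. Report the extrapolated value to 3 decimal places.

First eliminate the Δt term (factor 2^1 = 2):
  B₁ = (2·(-2.11783) − (-1.65831))/1 = -2.57735
  B₂ = (2·(-2.36667) − (-2.11783))/1 = -2.61551
Then eliminate the Δt^2 term (factor 2^2 = 4):
  (4·(-2.61551) − (-2.57735))/3 = -2.62823

-2.628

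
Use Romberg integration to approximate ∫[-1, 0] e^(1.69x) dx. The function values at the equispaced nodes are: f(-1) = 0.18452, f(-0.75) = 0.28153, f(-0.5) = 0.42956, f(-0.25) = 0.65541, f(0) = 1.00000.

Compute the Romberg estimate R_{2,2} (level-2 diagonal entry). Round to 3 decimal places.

R_{0,0} (trapezoid, 1 panel, h=1.0000): 0.59226
R_{1,0} (trapezoid, 2 panels, h=0.5000): 0.51091
R_{2,0} (trapezoid, 4 panels, h=0.2500): 0.48969
R_{1,1} = 0.51091 + (0.51091 − 0.59226)/3 = 0.48379
R_{2,1} = 0.48969 + (0.48969 − 0.51091)/3 = 0.48262
R_{2,2} = 0.48262 + (0.48262 − 0.48379)/15 = 0.48254

0.483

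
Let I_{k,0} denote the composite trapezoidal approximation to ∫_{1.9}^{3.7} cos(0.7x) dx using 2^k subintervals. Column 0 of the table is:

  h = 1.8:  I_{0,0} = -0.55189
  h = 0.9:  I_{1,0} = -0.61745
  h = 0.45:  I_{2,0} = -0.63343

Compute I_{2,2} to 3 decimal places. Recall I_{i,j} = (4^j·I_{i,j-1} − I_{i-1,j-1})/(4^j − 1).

-0.639

Richardson extrapolation on the trapezoidal column (denominator 4−1=3):
I_{1,1} = -0.61745 + (-0.61745 − (-0.55189))/3 = -0.63930
I_{2,1} = -0.63343 + (-0.63343 − (-0.61745))/3 = -0.63876
I_{2,2} = (16·(-0.63876) − (-0.63930)) / 15 = -0.63872
(Column j=1 coincides with Simpson's rule on the same nodes.)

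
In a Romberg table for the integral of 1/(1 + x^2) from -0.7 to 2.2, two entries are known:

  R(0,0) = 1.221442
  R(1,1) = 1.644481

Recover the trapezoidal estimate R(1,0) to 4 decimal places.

From R(1,1) = (4·R(1,0) − R(0,0))/3, solve for R(1,0):
4·R(1,0) = 3·1.644481 + 1.221442 = 6.154885
R(1,0) = 1.538721

1.5387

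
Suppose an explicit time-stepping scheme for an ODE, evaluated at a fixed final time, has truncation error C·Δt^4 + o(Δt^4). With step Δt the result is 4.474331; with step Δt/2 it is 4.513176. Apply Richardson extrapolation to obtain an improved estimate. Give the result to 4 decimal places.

4.5158

Extrapolated value = (16·A(Δt/2) − A(Δt)) / (16 − 1)
= (16·4.513176 − 4.474331) / 15
= 67.736485 / 15 = 4.515766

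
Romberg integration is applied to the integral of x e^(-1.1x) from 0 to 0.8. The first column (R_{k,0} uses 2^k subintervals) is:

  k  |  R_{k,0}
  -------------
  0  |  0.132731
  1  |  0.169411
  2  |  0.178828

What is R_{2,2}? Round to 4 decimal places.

0.1820

Richardson extrapolation on the trapezoidal column (denominator 4−1=3):
R_{1,1} = (4·0.169411 − 0.132731) / 3 = 0.181638
R_{2,1} = 0.178828 + (0.178828 − 0.169411)/3 = 0.181967
R_{2,2} = (16·0.181967 − 0.181638) / 15 = 0.181989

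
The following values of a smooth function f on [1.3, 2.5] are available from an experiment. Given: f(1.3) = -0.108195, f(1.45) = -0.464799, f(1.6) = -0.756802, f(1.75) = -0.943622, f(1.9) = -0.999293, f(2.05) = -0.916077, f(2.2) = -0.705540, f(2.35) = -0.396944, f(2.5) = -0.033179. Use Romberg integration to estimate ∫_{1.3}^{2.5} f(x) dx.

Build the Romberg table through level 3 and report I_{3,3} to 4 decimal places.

-0.7974

I_{0,0} (trapezoid, 1 panel, h=1.2000): -0.084824
I_{1,0} (trapezoid, 2 panels, h=0.6000): -0.641988
I_{2,0} (trapezoid, 4 panels, h=0.3000): -0.759697
I_{3,0} (trapezoid, 8 panels, h=0.1500): -0.788065
I_{1,1} = -0.641988 + (-0.641988 − (-0.084824))/3 = -0.827709
I_{2,1} = -0.759697 + (-0.759697 − (-0.641988))/3 = -0.798933
I_{3,1} = -0.788065 + (-0.788065 − (-0.759697))/3 = -0.797521
I_{2,2} = -0.798933 + (-0.798933 − (-0.827709))/15 = -0.797015
I_{3,2} = -0.797521 + (-0.797521 − (-0.798933))/15 = -0.797427
I_{3,3} = -0.797427 + (-0.797427 − (-0.797015))/63 = -0.797434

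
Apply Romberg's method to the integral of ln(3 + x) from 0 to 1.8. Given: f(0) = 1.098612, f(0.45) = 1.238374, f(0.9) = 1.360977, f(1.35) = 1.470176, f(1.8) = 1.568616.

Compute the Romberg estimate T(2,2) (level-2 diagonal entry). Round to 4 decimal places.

2.4335

T(0,0) (trapezoid, 1 panel, h=1.8000): 2.400505
T(1,0) (trapezoid, 2 panels, h=0.9000): 2.425132
T(2,0) (trapezoid, 4 panels, h=0.4500): 2.431413
T(1,1) = 2.425132 + (2.425132 − 2.400505)/3 = 2.433341
T(2,1) = 2.431413 + (2.431413 − 2.425132)/3 = 2.433507
T(2,2) = 2.433507 + (2.433507 − 2.433341)/15 = 2.433518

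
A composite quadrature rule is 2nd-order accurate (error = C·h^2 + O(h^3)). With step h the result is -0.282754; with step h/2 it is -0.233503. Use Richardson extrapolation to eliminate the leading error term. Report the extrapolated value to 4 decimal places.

The leading error scales as h^2; refining by a factor of 2 reduces it by 2^2 = 4.
Extrapolated value = (4·A(h/2) − A(h)) / (4 − 1)
= (4·(-0.233503) − (-0.282754)) / 3
= -0.651258 / 3 = -0.217086

-0.2171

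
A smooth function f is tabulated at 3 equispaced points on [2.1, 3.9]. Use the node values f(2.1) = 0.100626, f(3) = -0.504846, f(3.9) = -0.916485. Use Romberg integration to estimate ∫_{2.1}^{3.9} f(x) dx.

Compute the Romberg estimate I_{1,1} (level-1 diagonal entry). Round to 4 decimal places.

-0.8506

I_{0,0} (trapezoid, 1 panel, h=1.8000): -0.734273
I_{1,0} (trapezoid, 2 panels, h=0.9000): -0.821498
I_{1,1} = -0.821498 + (-0.821498 − (-0.734273))/3 = -0.850573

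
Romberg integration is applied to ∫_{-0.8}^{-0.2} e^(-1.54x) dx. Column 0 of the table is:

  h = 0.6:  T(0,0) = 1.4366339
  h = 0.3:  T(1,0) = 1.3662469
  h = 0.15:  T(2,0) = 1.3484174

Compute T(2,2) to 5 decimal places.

Richardson extrapolation on the trapezoidal column (denominator 4−1=3):
T(1,1) = 1.3662469 + (1.3662469 − 1.4366339)/3 = 1.3427846
T(2,1) = 1.3484174 + (1.3484174 − 1.3662469)/3 = 1.3424742
T(2,2) = 1.3424742 + (1.3424742 − 1.3427846)/15 = 1.3424535
(Column j=1 coincides with Simpson's rule on the same nodes.)

1.34245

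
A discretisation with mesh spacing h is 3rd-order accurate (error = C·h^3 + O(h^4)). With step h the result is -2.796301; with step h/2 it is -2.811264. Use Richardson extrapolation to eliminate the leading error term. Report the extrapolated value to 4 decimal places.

Extrapolated value = (8·A(h/2) − A(h)) / (8 − 1)
= (8·(-2.811264) − (-2.796301)) / 7
= -19.693811 / 7 = -2.813402

-2.8134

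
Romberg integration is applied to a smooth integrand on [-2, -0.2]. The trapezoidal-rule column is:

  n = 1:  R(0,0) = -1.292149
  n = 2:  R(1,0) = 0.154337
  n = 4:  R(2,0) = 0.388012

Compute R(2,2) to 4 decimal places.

Richardson extrapolation on the trapezoidal column (denominator 4−1=3):
R(1,1) = (4·0.154337 − (-1.292149)) / 3 = 0.636499
R(2,1) = 0.388012 + (0.388012 − 0.154337)/3 = 0.465904
R(2,2) = (16·0.465904 − 0.636499) / 15 = 0.454531

0.4545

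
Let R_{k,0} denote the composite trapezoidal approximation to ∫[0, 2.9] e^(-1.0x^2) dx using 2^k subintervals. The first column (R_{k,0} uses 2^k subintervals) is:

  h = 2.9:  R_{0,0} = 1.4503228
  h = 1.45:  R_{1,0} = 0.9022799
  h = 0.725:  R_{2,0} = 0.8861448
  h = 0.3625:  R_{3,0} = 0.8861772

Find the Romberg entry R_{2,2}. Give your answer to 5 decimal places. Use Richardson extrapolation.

Richardson extrapolation on the trapezoidal column (denominator 4−1=3):
R_{1,1} = (4·0.9022799 − 1.4503228) / 3 = 0.7195989
R_{2,1} = 0.8861448 + (0.8861448 − 0.9022799)/3 = 0.8807664
R_{2,2} = (16·0.8807664 − 0.7195989) / 15 = 0.8915109
(Column j=1 coincides with Simpson's rule on the same nodes.)

0.89151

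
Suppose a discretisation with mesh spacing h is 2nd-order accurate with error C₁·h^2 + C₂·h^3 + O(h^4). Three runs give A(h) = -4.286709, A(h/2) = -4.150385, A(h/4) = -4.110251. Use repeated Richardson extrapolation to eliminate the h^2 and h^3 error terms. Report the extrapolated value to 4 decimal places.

First eliminate the h^2 term (factor 2^2 = 4):
  B₁ = (4·(-4.150385) − (-4.286709))/3 = -4.104944
  B₂ = (4·(-4.110251) − (-4.150385))/3 = -4.096873
Then eliminate the h^3 term (factor 2^3 = 8):
  (8·(-4.096873) − (-4.104944))/7 = -4.095720

-4.0957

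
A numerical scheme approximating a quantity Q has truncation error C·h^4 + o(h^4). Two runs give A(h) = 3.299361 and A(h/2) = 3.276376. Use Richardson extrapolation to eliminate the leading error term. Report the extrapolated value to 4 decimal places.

3.2748

The leading error scales as h^4; refining by a factor of 2 reduces it by 2^4 = 16.
Extrapolated value = (16·A(h/2) − A(h)) / (16 − 1)
= (16·3.276376 − 3.299361) / 15
= 49.122655 / 15 = 3.274844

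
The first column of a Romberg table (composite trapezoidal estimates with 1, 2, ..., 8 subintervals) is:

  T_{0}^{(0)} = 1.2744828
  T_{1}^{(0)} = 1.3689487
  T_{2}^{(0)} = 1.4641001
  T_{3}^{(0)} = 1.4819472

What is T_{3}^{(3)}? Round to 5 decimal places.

1.48713

T_{1}^{(1)} = (4·1.3689487 − 1.2744828) / 3 = 1.4004373
T_{2}^{(1)} = (4·1.4641001 − 1.3689487) / 3 = 1.4958172
T_{3}^{(1)} = 1.4819472 + (1.4819472 − 1.4641001)/3 = 1.4878962
T_{2}^{(2)} = 1.4958172 + (1.4958172 − 1.4004373)/15 = 1.5021759
T_{3}^{(2)} = (16·1.4878962 − 1.4958172) / 15 = 1.4873681
T_{3}^{(3)} = (64·1.4873681 − 1.5021759) / 63 = 1.4871331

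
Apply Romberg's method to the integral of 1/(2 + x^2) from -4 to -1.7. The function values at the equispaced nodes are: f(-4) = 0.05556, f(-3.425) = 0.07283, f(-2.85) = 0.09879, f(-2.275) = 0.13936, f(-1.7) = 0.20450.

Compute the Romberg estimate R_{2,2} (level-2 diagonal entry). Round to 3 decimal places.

R_{0,0} (trapezoid, 1 panel, h=2.3000): 0.29907
R_{1,0} (trapezoid, 2 panels, h=1.1500): 0.26314
R_{2,0} (trapezoid, 4 panels, h=0.5750): 0.25358
R_{1,1} = 0.26314 + (0.26314 − 0.29907)/3 = 0.25116
R_{2,1} = 0.25358 + (0.25358 − 0.26314)/3 = 0.25039
R_{2,2} = 0.25039 + (0.25039 − 0.25116)/15 = 0.25034

0.250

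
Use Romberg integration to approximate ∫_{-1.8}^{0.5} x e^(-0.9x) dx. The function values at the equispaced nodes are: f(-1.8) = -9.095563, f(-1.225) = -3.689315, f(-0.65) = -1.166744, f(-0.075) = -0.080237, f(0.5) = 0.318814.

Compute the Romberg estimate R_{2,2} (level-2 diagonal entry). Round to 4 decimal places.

R_{0,0} (trapezoid, 1 panel, h=2.3000): -10.093261
R_{1,0} (trapezoid, 2 panels, h=1.1500): -6.388386
R_{2,0} (trapezoid, 4 panels, h=0.5750): -5.361686
R_{1,1} = -6.388386 + (-6.388386 − (-10.093261))/3 = -5.153428
R_{2,1} = -5.361686 + (-5.361686 − (-6.388386))/3 = -5.019453
R_{2,2} = -5.019453 + (-5.019453 − (-5.153428))/15 = -5.010521

-5.0105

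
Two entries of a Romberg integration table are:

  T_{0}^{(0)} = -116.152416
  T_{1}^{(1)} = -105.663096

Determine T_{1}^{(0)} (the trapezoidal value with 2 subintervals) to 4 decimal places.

-108.2854

From T_{1}^{(1)} = (4·T_{1}^{(0)} − T_{0}^{(0)})/3, solve for T_{1}^{(0)}:
4·T_{1}^{(0)} = 3·(-105.663096) + (-116.152416) = -433.141704
T_{1}^{(0)} = -108.285426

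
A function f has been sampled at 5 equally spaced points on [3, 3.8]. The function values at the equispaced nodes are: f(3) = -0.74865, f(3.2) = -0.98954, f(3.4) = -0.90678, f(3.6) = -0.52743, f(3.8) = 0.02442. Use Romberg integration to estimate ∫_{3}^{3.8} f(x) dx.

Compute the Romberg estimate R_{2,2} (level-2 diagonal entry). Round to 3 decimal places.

-0.573

R_{0,0} (trapezoid, 1 panel, h=0.8000): -0.28969
R_{1,0} (trapezoid, 2 panels, h=0.4000): -0.50756
R_{2,0} (trapezoid, 4 panels, h=0.2000): -0.55717
R_{1,1} = -0.50756 + (-0.50756 − (-0.28969))/3 = -0.58018
R_{2,1} = -0.55717 + (-0.55717 − (-0.50756))/3 = -0.57371
R_{2,2} = -0.57371 + (-0.57371 − (-0.58018))/15 = -0.57328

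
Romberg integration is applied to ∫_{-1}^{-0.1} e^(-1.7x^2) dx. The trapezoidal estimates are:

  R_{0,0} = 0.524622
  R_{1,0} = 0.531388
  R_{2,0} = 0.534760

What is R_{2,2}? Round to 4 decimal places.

0.5360

Richardson extrapolation on the trapezoidal column (denominator 4−1=3):
R_{1,1} = 0.531388 + (0.531388 − 0.524622)/3 = 0.533643
R_{2,1} = 0.534760 + (0.534760 − 0.531388)/3 = 0.535884
R_{2,2} = 0.535884 + (0.535884 − 0.533643)/15 = 0.536033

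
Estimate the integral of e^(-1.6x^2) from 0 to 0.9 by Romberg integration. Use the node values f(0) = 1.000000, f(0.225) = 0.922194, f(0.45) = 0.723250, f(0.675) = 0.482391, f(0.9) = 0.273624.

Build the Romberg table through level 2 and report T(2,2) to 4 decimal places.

0.6254

T(0,0) (trapezoid, 1 panel, h=0.9000): 0.573131
T(1,0) (trapezoid, 2 panels, h=0.4500): 0.612028
T(2,0) (trapezoid, 4 panels, h=0.2250): 0.622046
T(1,1) = 0.612028 + (0.612028 − 0.573131)/3 = 0.624994
T(2,1) = 0.622046 + (0.622046 − 0.612028)/3 = 0.625385
T(2,2) = 0.625385 + (0.625385 − 0.624994)/15 = 0.625411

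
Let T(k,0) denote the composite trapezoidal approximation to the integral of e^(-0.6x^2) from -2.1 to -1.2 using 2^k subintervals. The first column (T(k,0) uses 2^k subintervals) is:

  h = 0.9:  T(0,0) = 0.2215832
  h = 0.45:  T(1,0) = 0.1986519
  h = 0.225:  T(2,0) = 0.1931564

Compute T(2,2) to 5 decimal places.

T(1,1) = 0.1986519 + (0.1986519 − 0.2215832)/3 = 0.1910081
T(2,1) = 0.1931564 + (0.1931564 − 0.1986519)/3 = 0.1913246
T(2,2) = (16·0.1913246 − 0.1910081) / 15 = 0.1913457

0.19135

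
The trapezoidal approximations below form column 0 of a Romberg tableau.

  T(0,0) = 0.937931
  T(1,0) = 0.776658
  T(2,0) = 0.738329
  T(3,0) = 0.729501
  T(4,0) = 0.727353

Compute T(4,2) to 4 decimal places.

Richardson extrapolation on the trapezoidal column (denominator 4−1=3):
T(3,1) = 0.729501 + (0.729501 − 0.738329)/3 = 0.726558
T(4,1) = 0.727353 + (0.727353 − 0.729501)/3 = 0.726637
T(4,2) = (16·0.726637 − 0.726558) / 15 = 0.726642

0.7266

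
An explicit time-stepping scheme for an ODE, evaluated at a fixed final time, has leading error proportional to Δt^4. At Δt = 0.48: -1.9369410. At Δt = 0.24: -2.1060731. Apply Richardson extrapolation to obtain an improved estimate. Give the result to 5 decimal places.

The leading error scales as Δt^4; refining by a factor of 2 reduces it by 2^4 = 16.
Extrapolated value = (16·A(Δt/2) − A(Δt)) / (16 − 1)
= (16·(-2.1060731) − (-1.9369410)) / 15
= -31.7602286 / 15 = -2.1173486

-2.11735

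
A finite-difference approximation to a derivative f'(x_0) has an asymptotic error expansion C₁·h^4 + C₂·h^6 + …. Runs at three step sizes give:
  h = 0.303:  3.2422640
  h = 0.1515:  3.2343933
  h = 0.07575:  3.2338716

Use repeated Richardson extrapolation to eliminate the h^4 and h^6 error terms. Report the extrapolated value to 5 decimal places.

First eliminate the h^4 term (factor 2^4 = 16):
  B₁ = (16·3.2343933 − 3.2422640)/15 = 3.2338686
  B₂ = (16·3.2338716 − 3.2343933)/15 = 3.2338368
Then eliminate the h^6 term (factor 2^6 = 64):
  (64·3.2338368 − 3.2338686)/63 = 3.2338363

3.23384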